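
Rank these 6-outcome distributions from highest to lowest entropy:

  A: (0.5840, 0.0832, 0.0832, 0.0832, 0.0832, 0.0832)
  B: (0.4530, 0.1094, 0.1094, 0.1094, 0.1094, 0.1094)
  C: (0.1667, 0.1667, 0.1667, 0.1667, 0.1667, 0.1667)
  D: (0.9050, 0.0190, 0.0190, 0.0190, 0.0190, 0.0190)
C > B > A > D

Key insight: Entropy is maximized by uniform distributions and minimized by concentrated distributions.

Entropies:
  H(A) = 1.9455 bits
  H(B) = 2.2637 bits
  H(C) = 2.5850 bits
  H(D) = 0.6735 bits

Ranking: C > B > A > D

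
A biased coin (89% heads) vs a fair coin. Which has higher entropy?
Fair coin

The fair coin is uniform (p=0.5), maximizing binary entropy at 1 bit. The biased coin has H(0.89) ≈ 0.500 bits — its outcome is more predictable, so its entropy is lower.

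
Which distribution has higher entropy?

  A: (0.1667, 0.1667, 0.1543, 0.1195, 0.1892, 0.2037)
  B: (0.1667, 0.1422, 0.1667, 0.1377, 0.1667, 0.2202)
B

Both distributions are close to uniform, making this a harder comparison.

H(A) = 2.5659 bits
H(B) = 2.5671 bits

The distribution closer to uniform has higher entropy.
Answer: B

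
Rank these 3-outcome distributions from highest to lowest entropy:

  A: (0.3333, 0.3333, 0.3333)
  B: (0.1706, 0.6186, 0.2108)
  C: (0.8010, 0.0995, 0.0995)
A > B > C

Key insight: Entropy is maximized by uniform distributions and minimized by concentrated distributions.

- Uniform distributions have maximum entropy log₂(3) = 1.5850 bits
- The more "peaked" or concentrated a distribution, the lower its entropy

Entropies:
  H(A) = 1.5850 bits
  H(B) = 1.3373 bits
  H(C) = 0.9189 bits

Ranking: A > B > C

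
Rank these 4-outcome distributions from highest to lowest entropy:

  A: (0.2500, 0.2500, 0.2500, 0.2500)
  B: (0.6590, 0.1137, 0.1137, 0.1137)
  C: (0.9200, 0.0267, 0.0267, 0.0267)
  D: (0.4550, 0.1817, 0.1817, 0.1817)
A > D > B > C

Key insight: Entropy is maximized by uniform distributions and minimized by concentrated distributions.

Entropies:
  H(A) = 2.0000 bits
  H(B) = 1.4662 bits
  H(C) = 0.5290 bits
  H(D) = 1.8580 bits

Ranking: A > D > B > C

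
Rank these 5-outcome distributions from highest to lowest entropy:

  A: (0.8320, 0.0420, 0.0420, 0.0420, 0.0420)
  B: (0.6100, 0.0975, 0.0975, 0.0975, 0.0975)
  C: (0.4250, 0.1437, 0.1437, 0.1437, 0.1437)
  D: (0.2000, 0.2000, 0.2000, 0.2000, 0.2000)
D > C > B > A

Key insight: Entropy is maximized by uniform distributions and minimized by concentrated distributions.

Entropies:
  H(A) = 0.9891 bits
  H(B) = 1.7448 bits
  H(C) = 2.1337 bits
  H(D) = 2.3219 bits

Ranking: D > C > B > A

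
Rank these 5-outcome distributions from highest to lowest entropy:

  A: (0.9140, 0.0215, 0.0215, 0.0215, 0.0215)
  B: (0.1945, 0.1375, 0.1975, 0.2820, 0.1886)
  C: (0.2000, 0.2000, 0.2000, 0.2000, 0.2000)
C > B > A

Key insight: Entropy is maximized by uniform distributions and minimized by concentrated distributions.

- Uniform distributions have maximum entropy log₂(5) = 2.3219 bits
- The more "peaked" or concentrated a distribution, the lower its entropy

Entropies:
  H(A) = 0.5950 bits
  H(B) = 2.2840 bits
  H(C) = 2.3219 bits

Ranking: C > B > A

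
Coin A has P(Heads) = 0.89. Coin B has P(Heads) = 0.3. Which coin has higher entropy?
B

For binary distributions, entropy is maximized at p=0.5 and decreases as p moves toward 0 or 1.

H(A) = H(0.89) = 0.4999 bits
H(B) = H(0.3) = 0.8813 bits

Distribution B (p=0.3) is closer to uniform (p=0.5), so it has higher entropy.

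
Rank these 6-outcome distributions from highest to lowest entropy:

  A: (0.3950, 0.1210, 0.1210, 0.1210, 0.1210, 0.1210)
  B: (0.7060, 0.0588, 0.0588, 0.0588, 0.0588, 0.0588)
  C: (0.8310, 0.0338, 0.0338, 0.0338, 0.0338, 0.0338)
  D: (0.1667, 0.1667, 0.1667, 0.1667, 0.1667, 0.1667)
D > A > B > C

Key insight: Entropy is maximized by uniform distributions and minimized by concentrated distributions.

Entropies:
  H(A) = 2.3727 bits
  H(B) = 1.5565 bits
  H(C) = 1.0478 bits
  H(D) = 2.5850 bits

Ranking: D > A > B > C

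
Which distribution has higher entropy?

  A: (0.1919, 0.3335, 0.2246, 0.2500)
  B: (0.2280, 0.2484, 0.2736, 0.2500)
B

Both distributions are close to uniform, making this a harder comparison.

H(A) = 1.9693 bits
H(B) = 1.9970 bits

The distribution closer to uniform has higher entropy.
Answer: B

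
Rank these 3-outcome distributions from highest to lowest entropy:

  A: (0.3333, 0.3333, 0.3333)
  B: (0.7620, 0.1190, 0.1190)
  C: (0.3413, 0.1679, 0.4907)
A > C > B

Key insight: Entropy is maximized by uniform distributions and minimized by concentrated distributions.

- Uniform distributions have maximum entropy log₂(3) = 1.5850 bits
- The more "peaked" or concentrated a distribution, the lower its entropy

Entropies:
  H(A) = 1.5850 bits
  H(B) = 1.0297 bits
  H(C) = 1.4656 bits

Ranking: A > C > B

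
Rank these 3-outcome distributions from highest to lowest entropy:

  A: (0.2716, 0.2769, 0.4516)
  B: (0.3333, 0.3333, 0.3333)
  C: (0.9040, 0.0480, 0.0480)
B > A > C

Key insight: Entropy is maximized by uniform distributions and minimized by concentrated distributions.

- Uniform distributions have maximum entropy log₂(3) = 1.5850 bits
- The more "peaked" or concentrated a distribution, the lower its entropy

Entropies:
  H(A) = 1.5416 bits
  H(B) = 1.5850 bits
  H(C) = 0.5522 bits

Ranking: B > A > C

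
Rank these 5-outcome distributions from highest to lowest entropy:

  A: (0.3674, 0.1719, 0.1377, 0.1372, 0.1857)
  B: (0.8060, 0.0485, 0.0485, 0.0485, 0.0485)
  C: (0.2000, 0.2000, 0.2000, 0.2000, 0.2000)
C > A > B

Key insight: Entropy is maximized by uniform distributions and minimized by concentrated distributions.

- Uniform distributions have maximum entropy log₂(5) = 2.3219 bits
- The more "peaked" or concentrated a distribution, the lower its entropy

Entropies:
  H(A) = 2.2057 bits
  H(B) = 1.0978 bits
  H(C) = 2.3219 bits

Ranking: C > A > B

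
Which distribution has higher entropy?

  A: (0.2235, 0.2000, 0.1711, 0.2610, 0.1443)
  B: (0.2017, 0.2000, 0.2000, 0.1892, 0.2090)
B

Both distributions are close to uniform, making this a harder comparison.

H(A) = 2.2922 bits
H(B) = 2.3212 bits

The distribution closer to uniform has higher entropy.
Answer: B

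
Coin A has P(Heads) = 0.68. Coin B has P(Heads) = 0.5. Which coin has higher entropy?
B

For binary distributions, entropy is maximized at p=0.5 and decreases as p moves toward 0 or 1.

H(A) = H(0.68) = 0.9044 bits
H(B) = H(0.5) = 1.0000 bits

Distribution B (p=0.5) is closer to uniform (p=0.5), so it has higher entropy.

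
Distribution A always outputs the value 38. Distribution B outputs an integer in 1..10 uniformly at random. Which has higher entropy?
B

A is deterministic, so H(A) = 0. B is uniform over 10 outcomes, so H(B) = log₂(10) = 3.322 bits. Any distribution with genuine randomness has higher entropy than a deterministic one.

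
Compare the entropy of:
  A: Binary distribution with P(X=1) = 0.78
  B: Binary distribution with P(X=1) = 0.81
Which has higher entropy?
A

For binary distributions, entropy is maximized at p=0.5 and decreases as p moves toward 0 or 1.

H(A) = H(0.78) = 0.7602 bits
H(B) = H(0.81) = 0.7015 bits

Distribution A (p=0.78) is closer to uniform (p=0.5), so it has higher entropy.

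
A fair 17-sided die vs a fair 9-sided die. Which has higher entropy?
17-sided die

Both are uniform distributions; for uniform over n outcomes, H = log₂(n). H(17-sided) = log₂(17) = 4.087 bits and H(9-sided) = log₂(9) = 3.170 bits. More outcomes in a uniform distribution means higher entropy.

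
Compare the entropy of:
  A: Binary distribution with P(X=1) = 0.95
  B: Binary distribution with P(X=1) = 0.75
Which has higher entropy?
B

For binary distributions, entropy is maximized at p=0.5 and decreases as p moves toward 0 or 1.

H(A) = H(0.95) = 0.2864 bits
H(B) = H(0.75) = 0.8113 bits

Distribution B (p=0.75) is closer to uniform (p=0.5), so it has higher entropy.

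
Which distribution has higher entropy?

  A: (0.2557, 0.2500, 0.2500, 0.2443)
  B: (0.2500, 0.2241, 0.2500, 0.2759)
A

Both distributions are close to uniform, making this a harder comparison.

H(A) = 1.9998 bits
H(B) = 1.9961 bits

The distribution closer to uniform has higher entropy.
Answer: A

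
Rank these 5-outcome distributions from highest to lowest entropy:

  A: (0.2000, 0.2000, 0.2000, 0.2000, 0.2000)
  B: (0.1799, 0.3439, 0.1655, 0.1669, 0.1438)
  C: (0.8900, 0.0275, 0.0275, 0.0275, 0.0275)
A > B > C

Key insight: Entropy is maximized by uniform distributions and minimized by concentrated distributions.

- Uniform distributions have maximum entropy log₂(5) = 2.3219 bits
- The more "peaked" or concentrated a distribution, the lower its entropy

Entropies:
  H(A) = 2.3219 bits
  H(B) = 2.2377 bits
  H(C) = 0.7199 bits

Ranking: A > B > C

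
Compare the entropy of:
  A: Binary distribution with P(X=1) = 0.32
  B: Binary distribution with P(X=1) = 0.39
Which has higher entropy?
B

For binary distributions, entropy is maximized at p=0.5 and decreases as p moves toward 0 or 1.

H(A) = H(0.32) = 0.9044 bits
H(B) = H(0.39) = 0.9648 bits

Distribution B (p=0.39) is closer to uniform (p=0.5), so it has higher entropy.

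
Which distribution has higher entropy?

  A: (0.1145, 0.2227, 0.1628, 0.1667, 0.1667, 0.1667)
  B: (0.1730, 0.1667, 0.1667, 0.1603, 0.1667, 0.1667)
B

Both distributions are close to uniform, making this a harder comparison.

H(A) = 2.5594 bits
H(B) = 2.5846 bits

The distribution closer to uniform has higher entropy.
Answer: B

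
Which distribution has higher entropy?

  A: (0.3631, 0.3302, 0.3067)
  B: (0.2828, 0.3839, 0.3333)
A

Both distributions are close to uniform, making this a harder comparison.

H(A) = 1.5815 bits
H(B) = 1.5739 bits

The distribution closer to uniform has higher entropy.
Answer: A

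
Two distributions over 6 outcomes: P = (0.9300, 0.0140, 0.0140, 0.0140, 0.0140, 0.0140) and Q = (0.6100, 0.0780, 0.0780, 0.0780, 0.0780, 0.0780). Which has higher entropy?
Q

P is highly concentrated on one outcome (93%), making it nearly deterministic. Q spreads its mass more evenly (max 61%). The more spread-out distribution has higher entropy: H(P) ≈ 0.528 bits, H(Q) ≈ 1.870 bits.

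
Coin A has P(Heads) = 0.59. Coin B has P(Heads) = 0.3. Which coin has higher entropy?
A

For binary distributions, entropy is maximized at p=0.5 and decreases as p moves toward 0 or 1.

H(A) = H(0.59) = 0.9765 bits
H(B) = H(0.3) = 0.8813 bits

Distribution A (p=0.59) is closer to uniform (p=0.5), so it has higher entropy.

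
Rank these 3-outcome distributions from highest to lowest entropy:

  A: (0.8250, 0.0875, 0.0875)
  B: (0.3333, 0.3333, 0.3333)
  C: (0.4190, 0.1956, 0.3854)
B > C > A

Key insight: Entropy is maximized by uniform distributions and minimized by concentrated distributions.

- Uniform distributions have maximum entropy log₂(3) = 1.5850 bits
- The more "peaked" or concentrated a distribution, the lower its entropy

Entropies:
  H(A) = 0.8440 bits
  H(B) = 1.5850 bits
  H(C) = 1.5165 bits

Ranking: B > C > A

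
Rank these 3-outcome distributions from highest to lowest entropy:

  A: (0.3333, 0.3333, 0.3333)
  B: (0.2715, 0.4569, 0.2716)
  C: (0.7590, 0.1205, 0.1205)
A > B > C

Key insight: Entropy is maximized by uniform distributions and minimized by concentrated distributions.

- Uniform distributions have maximum entropy log₂(3) = 1.5850 bits
- The more "peaked" or concentrated a distribution, the lower its entropy

Entropies:
  H(A) = 1.5850 bits
  H(B) = 1.5377 bits
  H(C) = 1.0377 bits

Ranking: A > B > C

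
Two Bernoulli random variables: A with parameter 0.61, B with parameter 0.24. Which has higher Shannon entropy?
A

For binary distributions, entropy is maximized at p=0.5 and decreases as p moves toward 0 or 1.

H(A) = H(0.61) = 0.9648 bits
H(B) = H(0.24) = 0.7950 bits

Distribution A (p=0.61) is closer to uniform (p=0.5), so it has higher entropy.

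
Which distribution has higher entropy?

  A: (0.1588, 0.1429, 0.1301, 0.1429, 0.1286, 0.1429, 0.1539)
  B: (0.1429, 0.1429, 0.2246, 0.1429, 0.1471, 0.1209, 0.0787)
A

Both distributions are close to uniform, making this a harder comparison.

H(A) = 2.8036 bits
H(B) = 2.7511 bits

The distribution closer to uniform has higher entropy.
Answer: A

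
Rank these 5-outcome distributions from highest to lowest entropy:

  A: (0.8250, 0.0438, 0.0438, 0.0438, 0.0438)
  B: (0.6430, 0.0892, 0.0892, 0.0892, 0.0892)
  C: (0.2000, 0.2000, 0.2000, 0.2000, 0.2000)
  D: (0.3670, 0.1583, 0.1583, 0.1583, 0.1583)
C > D > B > A

Key insight: Entropy is maximized by uniform distributions and minimized by concentrated distributions.

Entropies:
  H(A) = 1.0190 bits
  H(B) = 1.6542 bits
  H(C) = 2.3219 bits
  H(D) = 2.2143 bits

Ranking: C > D > B > A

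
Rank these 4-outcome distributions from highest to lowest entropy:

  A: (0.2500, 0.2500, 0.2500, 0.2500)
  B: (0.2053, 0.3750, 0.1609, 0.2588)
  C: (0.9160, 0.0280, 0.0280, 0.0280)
A > B > C

Key insight: Entropy is maximized by uniform distributions and minimized by concentrated distributions.

- Uniform distributions have maximum entropy log₂(4) = 2.0000 bits
- The more "peaked" or concentrated a distribution, the lower its entropy

Entropies:
  H(A) = 2.0000 bits
  H(B) = 1.9284 bits
  H(C) = 0.5493 bits

Ranking: A > B > C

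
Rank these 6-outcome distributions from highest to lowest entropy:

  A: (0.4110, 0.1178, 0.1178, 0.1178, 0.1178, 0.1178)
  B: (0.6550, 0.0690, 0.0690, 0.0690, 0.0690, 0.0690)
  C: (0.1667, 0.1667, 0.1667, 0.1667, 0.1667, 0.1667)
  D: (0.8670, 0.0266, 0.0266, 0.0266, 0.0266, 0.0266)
C > A > B > D

Key insight: Entropy is maximized by uniform distributions and minimized by concentrated distributions.

Entropies:
  H(A) = 2.3446 bits
  H(B) = 1.7306 bits
  H(C) = 2.5850 bits
  H(D) = 0.8744 bits

Ranking: C > A > B > D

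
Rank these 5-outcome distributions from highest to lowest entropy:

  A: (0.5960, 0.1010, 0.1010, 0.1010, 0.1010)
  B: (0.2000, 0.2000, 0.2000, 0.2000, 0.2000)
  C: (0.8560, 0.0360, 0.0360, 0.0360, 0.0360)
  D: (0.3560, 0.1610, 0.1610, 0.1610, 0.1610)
B > D > A > C

Key insight: Entropy is maximized by uniform distributions and minimized by concentrated distributions.

Entropies:
  H(A) = 1.7812 bits
  H(B) = 2.3219 bits
  H(C) = 0.8826 bits
  H(D) = 2.2273 bits

Ranking: B > D > A > C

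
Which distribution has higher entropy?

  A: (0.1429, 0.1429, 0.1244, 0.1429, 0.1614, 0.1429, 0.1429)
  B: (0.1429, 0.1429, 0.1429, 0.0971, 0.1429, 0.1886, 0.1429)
A

Both distributions are close to uniform, making this a harder comparison.

H(A) = 2.8039 bits
H(B) = 2.7858 bits

The distribution closer to uniform has higher entropy.
Answer: A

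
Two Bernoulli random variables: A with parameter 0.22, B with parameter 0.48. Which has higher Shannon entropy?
B

For binary distributions, entropy is maximized at p=0.5 and decreases as p moves toward 0 or 1.

H(A) = H(0.22) = 0.7602 bits
H(B) = H(0.48) = 0.9988 bits

Distribution B (p=0.48) is closer to uniform (p=0.5), so it has higher entropy.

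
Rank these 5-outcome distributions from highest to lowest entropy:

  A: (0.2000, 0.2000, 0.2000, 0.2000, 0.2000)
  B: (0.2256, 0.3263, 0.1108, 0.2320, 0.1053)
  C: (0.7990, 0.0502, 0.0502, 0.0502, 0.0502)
A > B > C

Key insight: Entropy is maximized by uniform distributions and minimized by concentrated distributions.

- Uniform distributions have maximum entropy log₂(5) = 2.3219 bits
- The more "peaked" or concentrated a distribution, the lower its entropy

Entropies:
  H(A) = 2.3219 bits
  H(B) = 2.1944 bits
  H(C) = 1.1259 bits

Ranking: A > B > C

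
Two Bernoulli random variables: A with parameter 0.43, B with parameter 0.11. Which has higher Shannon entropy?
A

For binary distributions, entropy is maximized at p=0.5 and decreases as p moves toward 0 or 1.

H(A) = H(0.43) = 0.9858 bits
H(B) = H(0.11) = 0.4999 bits

Distribution A (p=0.43) is closer to uniform (p=0.5), so it has higher entropy.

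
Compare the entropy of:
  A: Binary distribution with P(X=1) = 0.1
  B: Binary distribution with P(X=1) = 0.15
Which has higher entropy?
B

For binary distributions, entropy is maximized at p=0.5 and decreases as p moves toward 0 or 1.

H(A) = H(0.1) = 0.4690 bits
H(B) = H(0.15) = 0.6098 bits

Distribution B (p=0.15) is closer to uniform (p=0.5), so it has higher entropy.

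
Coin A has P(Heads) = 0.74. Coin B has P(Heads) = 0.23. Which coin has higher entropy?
A

For binary distributions, entropy is maximized at p=0.5 and decreases as p moves toward 0 or 1.

H(A) = H(0.74) = 0.8267 bits
H(B) = H(0.23) = 0.7780 bits

Distribution A (p=0.74) is closer to uniform (p=0.5), so it has higher entropy.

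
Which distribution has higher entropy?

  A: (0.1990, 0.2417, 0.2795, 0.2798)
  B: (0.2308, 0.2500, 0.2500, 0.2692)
B

Both distributions are close to uniform, making this a harder comparison.

H(A) = 1.9868 bits
H(B) = 1.9979 bits

The distribution closer to uniform has higher entropy.
Answer: B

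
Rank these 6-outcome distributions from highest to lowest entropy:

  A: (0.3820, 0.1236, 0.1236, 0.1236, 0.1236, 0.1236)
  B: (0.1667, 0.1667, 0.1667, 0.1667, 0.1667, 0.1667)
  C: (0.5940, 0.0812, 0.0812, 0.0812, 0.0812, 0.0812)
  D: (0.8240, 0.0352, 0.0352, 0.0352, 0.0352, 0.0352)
B > A > C > D

Key insight: Entropy is maximized by uniform distributions and minimized by concentrated distributions.

Entropies:
  H(A) = 2.3944 bits
  H(B) = 2.5850 bits
  H(C) = 1.9171 bits
  H(D) = 1.0799 bits

Ranking: B > A > C > D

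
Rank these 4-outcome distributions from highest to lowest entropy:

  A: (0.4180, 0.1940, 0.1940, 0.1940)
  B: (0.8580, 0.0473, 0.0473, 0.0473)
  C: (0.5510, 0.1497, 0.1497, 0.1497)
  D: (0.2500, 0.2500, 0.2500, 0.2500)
D > A > C > B

Key insight: Entropy is maximized by uniform distributions and minimized by concentrated distributions.

Entropies:
  H(A) = 1.9030 bits
  H(B) = 0.8145 bits
  H(C) = 1.7041 bits
  H(D) = 2.0000 bits

Ranking: D > A > C > B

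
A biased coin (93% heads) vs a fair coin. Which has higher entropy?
Fair coin

The fair coin is uniform (p=0.5), maximizing binary entropy at 1 bit. The biased coin has H(0.93) ≈ 0.366 bits — its outcome is more predictable, so its entropy is lower.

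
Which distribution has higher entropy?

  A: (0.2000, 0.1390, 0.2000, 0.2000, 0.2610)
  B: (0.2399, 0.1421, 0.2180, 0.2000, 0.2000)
B

Both distributions are close to uniform, making this a harder comparison.

H(A) = 2.2946 bits
H(B) = 2.3019 bits

The distribution closer to uniform has higher entropy.
Answer: B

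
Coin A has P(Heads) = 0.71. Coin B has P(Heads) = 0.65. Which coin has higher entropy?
B

For binary distributions, entropy is maximized at p=0.5 and decreases as p moves toward 0 or 1.

H(A) = H(0.71) = 0.8687 bits
H(B) = H(0.65) = 0.9341 bits

Distribution B (p=0.65) is closer to uniform (p=0.5), so it has higher entropy.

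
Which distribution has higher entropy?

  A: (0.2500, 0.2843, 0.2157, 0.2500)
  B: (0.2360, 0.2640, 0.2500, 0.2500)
B

Both distributions are close to uniform, making this a harder comparison.

H(A) = 1.9932 bits
H(B) = 1.9989 bits

The distribution closer to uniform has higher entropy.
Answer: B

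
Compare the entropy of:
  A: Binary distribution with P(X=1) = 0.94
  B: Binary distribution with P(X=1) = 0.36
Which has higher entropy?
B

For binary distributions, entropy is maximized at p=0.5 and decreases as p moves toward 0 or 1.

H(A) = H(0.94) = 0.3274 bits
H(B) = H(0.36) = 0.9427 bits

Distribution B (p=0.36) is closer to uniform (p=0.5), so it has higher entropy.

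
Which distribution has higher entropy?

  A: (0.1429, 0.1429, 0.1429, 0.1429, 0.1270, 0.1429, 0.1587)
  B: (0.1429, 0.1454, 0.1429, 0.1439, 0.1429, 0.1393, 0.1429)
B

Both distributions are close to uniform, making this a harder comparison.

H(A) = 2.8048 bits
H(B) = 2.8073 bits

The distribution closer to uniform has higher entropy.
Answer: B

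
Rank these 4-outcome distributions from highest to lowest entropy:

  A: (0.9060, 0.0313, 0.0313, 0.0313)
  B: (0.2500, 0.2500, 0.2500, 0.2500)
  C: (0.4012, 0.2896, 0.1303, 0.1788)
B > C > A

Key insight: Entropy is maximized by uniform distributions and minimized by concentrated distributions.

- Uniform distributions have maximum entropy log₂(4) = 2.0000 bits
- The more "peaked" or concentrated a distribution, the lower its entropy

Entropies:
  H(A) = 0.5987 bits
  H(B) = 2.0000 bits
  H(C) = 1.8737 bits

Ranking: B > C > A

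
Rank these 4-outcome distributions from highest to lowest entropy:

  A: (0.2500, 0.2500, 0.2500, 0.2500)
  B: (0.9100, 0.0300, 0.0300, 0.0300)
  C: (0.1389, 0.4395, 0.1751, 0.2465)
A > C > B

Key insight: Entropy is maximized by uniform distributions and minimized by concentrated distributions.

- Uniform distributions have maximum entropy log₂(4) = 2.0000 bits
- The more "peaked" or concentrated a distribution, the lower its entropy

Entropies:
  H(A) = 2.0000 bits
  H(B) = 0.5791 bits
  H(C) = 1.8551 bits

Ranking: A > C > B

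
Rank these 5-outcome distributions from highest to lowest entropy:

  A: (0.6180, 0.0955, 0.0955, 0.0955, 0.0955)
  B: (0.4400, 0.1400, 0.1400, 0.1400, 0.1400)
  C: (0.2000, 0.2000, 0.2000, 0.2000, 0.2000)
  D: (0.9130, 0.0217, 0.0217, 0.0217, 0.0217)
C > B > A > D

Key insight: Entropy is maximized by uniform distributions and minimized by concentrated distributions.

Entropies:
  H(A) = 1.7234 bits
  H(B) = 2.1096 bits
  H(C) = 2.3219 bits
  H(D) = 0.6004 bits

Ranking: C > B > A > D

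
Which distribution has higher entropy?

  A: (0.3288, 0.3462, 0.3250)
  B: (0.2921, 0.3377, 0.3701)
A

Both distributions are close to uniform, making this a harder comparison.

H(A) = 1.5844 bits
H(B) = 1.5783 bits

The distribution closer to uniform has higher entropy.
Answer: A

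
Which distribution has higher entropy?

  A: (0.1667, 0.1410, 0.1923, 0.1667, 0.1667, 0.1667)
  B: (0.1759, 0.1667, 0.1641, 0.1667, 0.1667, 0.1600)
B

Both distributions are close to uniform, making this a harder comparison.

H(A) = 2.5793 bits
H(B) = 2.5844 bits

The distribution closer to uniform has higher entropy.
Answer: B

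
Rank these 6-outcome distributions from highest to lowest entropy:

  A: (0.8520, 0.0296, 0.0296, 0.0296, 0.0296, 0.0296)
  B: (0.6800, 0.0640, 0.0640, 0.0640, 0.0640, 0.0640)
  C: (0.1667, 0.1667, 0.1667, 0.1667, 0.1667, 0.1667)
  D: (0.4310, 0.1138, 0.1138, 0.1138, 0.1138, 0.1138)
C > D > B > A

Key insight: Entropy is maximized by uniform distributions and minimized by concentrated distributions.

Entropies:
  H(A) = 0.9485 bits
  H(B) = 1.6474 bits
  H(C) = 2.5850 bits
  H(D) = 2.3074 bits

Ranking: C > D > B > A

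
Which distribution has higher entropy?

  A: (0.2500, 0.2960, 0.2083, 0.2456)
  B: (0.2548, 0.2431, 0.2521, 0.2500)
B

Both distributions are close to uniform, making this a harder comparison.

H(A) = 1.9889 bits
H(B) = 1.9998 bits

The distribution closer to uniform has higher entropy.
Answer: B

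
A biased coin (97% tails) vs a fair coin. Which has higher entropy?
Fair coin

The fair coin is uniform (p=0.5), maximizing binary entropy at 1 bit. The biased coin has H(0.97) ≈ 0.194 bits — its outcome is more predictable, so its entropy is lower.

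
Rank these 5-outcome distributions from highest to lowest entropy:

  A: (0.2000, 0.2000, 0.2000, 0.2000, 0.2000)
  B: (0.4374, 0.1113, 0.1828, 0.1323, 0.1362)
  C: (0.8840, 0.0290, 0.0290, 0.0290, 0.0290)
A > B > C

Key insight: Entropy is maximized by uniform distributions and minimized by concentrated distributions.

- Uniform distributions have maximum entropy log₂(5) = 2.3219 bits
- The more "peaked" or concentrated a distribution, the lower its entropy

Entropies:
  H(A) = 2.3219 bits
  H(B) = 2.1003 bits
  H(C) = 0.7498 bits

Ranking: A > B > C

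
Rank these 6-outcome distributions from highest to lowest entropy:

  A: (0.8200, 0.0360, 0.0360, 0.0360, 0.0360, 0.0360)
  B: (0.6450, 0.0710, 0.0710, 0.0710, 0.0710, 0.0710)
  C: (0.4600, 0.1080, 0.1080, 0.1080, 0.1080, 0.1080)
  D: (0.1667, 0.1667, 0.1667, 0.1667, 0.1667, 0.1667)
D > C > B > A

Key insight: Entropy is maximized by uniform distributions and minimized by concentrated distributions.

Entropies:
  H(A) = 1.0980 bits
  H(B) = 1.7627 bits
  H(C) = 2.2492 bits
  H(D) = 2.5850 bits

Ranking: D > C > B > A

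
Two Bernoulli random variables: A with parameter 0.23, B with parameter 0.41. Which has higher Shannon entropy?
B

For binary distributions, entropy is maximized at p=0.5 and decreases as p moves toward 0 or 1.

H(A) = H(0.23) = 0.7780 bits
H(B) = H(0.41) = 0.9765 bits

Distribution B (p=0.41) is closer to uniform (p=0.5), so it has higher entropy.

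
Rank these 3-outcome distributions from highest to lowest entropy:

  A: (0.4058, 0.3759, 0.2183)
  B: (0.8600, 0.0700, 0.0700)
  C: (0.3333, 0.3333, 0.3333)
C > A > B

Key insight: Entropy is maximized by uniform distributions and minimized by concentrated distributions.

- Uniform distributions have maximum entropy log₂(3) = 1.5850 bits
- The more "peaked" or concentrated a distribution, the lower its entropy

Entropies:
  H(A) = 1.5379 bits
  H(B) = 0.7242 bits
  H(C) = 1.5850 bits

Ranking: C > A > B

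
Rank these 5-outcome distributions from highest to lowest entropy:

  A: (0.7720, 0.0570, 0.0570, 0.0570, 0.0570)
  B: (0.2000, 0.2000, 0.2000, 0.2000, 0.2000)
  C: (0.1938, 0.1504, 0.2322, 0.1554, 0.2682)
B > C > A

Key insight: Entropy is maximized by uniform distributions and minimized by concentrated distributions.

- Uniform distributions have maximum entropy log₂(5) = 2.3219 bits
- The more "peaked" or concentrated a distribution, the lower its entropy

Entropies:
  H(A) = 1.2305 bits
  H(B) = 2.3219 bits
  H(C) = 2.2856 bits

Ranking: B > C > A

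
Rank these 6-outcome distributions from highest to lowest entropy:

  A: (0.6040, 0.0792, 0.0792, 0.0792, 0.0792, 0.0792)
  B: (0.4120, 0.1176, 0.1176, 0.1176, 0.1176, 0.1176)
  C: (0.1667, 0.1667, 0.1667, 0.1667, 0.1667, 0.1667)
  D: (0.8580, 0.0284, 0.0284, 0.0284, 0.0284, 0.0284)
C > B > A > D

Key insight: Entropy is maximized by uniform distributions and minimized by concentrated distributions.

Entropies:
  H(A) = 1.8880 bits
  H(B) = 2.3428 bits
  H(C) = 2.5850 bits
  H(D) = 0.9192 bits

Ranking: C > B > A > D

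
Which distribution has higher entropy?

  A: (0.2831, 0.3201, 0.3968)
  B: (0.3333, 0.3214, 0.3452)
B

Both distributions are close to uniform, making this a harder comparison.

H(A) = 1.5706 bits
H(B) = 1.5843 bits

The distribution closer to uniform has higher entropy.
Answer: B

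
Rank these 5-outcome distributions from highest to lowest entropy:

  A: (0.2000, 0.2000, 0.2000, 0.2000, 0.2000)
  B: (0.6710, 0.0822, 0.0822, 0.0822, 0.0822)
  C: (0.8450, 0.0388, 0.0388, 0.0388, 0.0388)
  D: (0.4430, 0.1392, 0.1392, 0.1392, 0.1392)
A > D > B > C

Key insight: Entropy is maximized by uniform distributions and minimized by concentrated distributions.

Entropies:
  H(A) = 2.3219 bits
  H(B) = 1.5719 bits
  H(C) = 0.9322 bits
  H(D) = 2.1046 bits

Ranking: A > D > B > C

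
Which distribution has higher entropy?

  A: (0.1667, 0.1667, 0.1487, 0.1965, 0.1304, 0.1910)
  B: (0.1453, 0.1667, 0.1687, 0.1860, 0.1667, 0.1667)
B

Both distributions are close to uniform, making this a harder comparison.

H(A) = 2.5713 bits
H(B) = 2.5813 bits

The distribution closer to uniform has higher entropy.
Answer: B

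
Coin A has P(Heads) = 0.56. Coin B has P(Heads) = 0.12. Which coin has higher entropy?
A

For binary distributions, entropy is maximized at p=0.5 and decreases as p moves toward 0 or 1.

H(A) = H(0.56) = 0.9896 bits
H(B) = H(0.12) = 0.5294 bits

Distribution A (p=0.56) is closer to uniform (p=0.5), so it has higher entropy.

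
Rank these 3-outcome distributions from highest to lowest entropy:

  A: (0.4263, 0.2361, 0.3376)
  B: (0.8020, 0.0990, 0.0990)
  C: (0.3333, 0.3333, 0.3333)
C > A > B

Key insight: Entropy is maximized by uniform distributions and minimized by concentrated distributions.

- Uniform distributions have maximum entropy log₂(3) = 1.5850 bits
- The more "peaked" or concentrated a distribution, the lower its entropy

Entropies:
  H(A) = 1.5450 bits
  H(B) = 0.9159 bits
  H(C) = 1.5850 bits

Ranking: C > A > B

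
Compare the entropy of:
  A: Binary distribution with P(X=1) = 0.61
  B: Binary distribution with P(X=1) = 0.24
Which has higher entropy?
A

For binary distributions, entropy is maximized at p=0.5 and decreases as p moves toward 0 or 1.

H(A) = H(0.61) = 0.9648 bits
H(B) = H(0.24) = 0.7950 bits

Distribution A (p=0.61) is closer to uniform (p=0.5), so it has higher entropy.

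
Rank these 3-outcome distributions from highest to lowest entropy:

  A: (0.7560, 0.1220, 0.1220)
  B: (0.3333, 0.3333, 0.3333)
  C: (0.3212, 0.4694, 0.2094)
B > C > A

Key insight: Entropy is maximized by uniform distributions and minimized by concentrated distributions.

- Uniform distributions have maximum entropy log₂(3) = 1.5850 bits
- The more "peaked" or concentrated a distribution, the lower its entropy

Entropies:
  H(A) = 1.0456 bits
  H(B) = 1.5850 bits
  H(C) = 1.5108 bits

Ranking: B > C > A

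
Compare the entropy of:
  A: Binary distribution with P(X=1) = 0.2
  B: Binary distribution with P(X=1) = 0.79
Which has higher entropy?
B

For binary distributions, entropy is maximized at p=0.5 and decreases as p moves toward 0 or 1.

H(A) = H(0.2) = 0.7219 bits
H(B) = H(0.79) = 0.7415 bits

Distribution B (p=0.79) is closer to uniform (p=0.5), so it has higher entropy.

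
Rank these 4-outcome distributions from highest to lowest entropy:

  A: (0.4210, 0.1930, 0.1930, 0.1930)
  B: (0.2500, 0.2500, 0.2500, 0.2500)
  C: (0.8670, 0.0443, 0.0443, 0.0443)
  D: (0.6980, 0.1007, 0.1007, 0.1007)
B > A > D > C

Key insight: Entropy is maximized by uniform distributions and minimized by concentrated distributions.

Entropies:
  H(A) = 1.8996 bits
  H(B) = 2.0000 bits
  H(C) = 0.7764 bits
  H(D) = 1.3624 bits

Ranking: B > A > D > C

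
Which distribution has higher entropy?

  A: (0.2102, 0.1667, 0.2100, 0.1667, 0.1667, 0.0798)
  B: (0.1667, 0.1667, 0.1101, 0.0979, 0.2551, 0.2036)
A

Both distributions are close to uniform, making this a harder comparison.

H(A) = 2.5294 bits
H(B) = 2.5105 bits

The distribution closer to uniform has higher entropy.
Answer: A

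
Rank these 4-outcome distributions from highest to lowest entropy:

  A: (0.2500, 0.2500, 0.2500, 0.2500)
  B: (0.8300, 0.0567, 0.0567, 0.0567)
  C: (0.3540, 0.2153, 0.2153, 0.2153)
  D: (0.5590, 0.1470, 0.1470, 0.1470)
A > C > D > B

Key insight: Entropy is maximized by uniform distributions and minimized by concentrated distributions.

Entropies:
  H(A) = 2.0000 bits
  H(B) = 0.9271 bits
  H(C) = 1.9615 bits
  H(D) = 1.6889 bits

Ranking: A > C > D > B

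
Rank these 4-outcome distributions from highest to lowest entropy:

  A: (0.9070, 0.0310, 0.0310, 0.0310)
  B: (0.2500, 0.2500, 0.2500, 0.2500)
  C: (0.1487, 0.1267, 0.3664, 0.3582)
B > C > A

Key insight: Entropy is maximized by uniform distributions and minimized by concentrated distributions.

- Uniform distributions have maximum entropy log₂(4) = 2.0000 bits
- The more "peaked" or concentrated a distribution, the lower its entropy

Entropies:
  H(A) = 0.5938 bits
  H(B) = 2.0000 bits
  H(C) = 1.8477 bits

Ranking: B > C > A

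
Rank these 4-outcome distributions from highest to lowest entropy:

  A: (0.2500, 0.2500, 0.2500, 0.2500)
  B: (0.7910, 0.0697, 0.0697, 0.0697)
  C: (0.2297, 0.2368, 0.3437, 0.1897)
A > C > B

Key insight: Entropy is maximized by uniform distributions and minimized by concentrated distributions.

- Uniform distributions have maximum entropy log₂(4) = 2.0000 bits
- The more "peaked" or concentrated a distribution, the lower its entropy

Entropies:
  H(A) = 2.0000 bits
  H(B) = 1.0708 bits
  H(C) = 1.9642 bits

Ranking: A > C > B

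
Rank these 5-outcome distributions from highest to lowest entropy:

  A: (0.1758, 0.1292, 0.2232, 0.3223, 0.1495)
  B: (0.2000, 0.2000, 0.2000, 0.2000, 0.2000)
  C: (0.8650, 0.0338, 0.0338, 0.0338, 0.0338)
B > A > C

Key insight: Entropy is maximized by uniform distributions and minimized by concentrated distributions.

- Uniform distributions have maximum entropy log₂(5) = 2.3219 bits
- The more "peaked" or concentrated a distribution, the lower its entropy

Entropies:
  H(A) = 2.2417 bits
  H(B) = 2.3219 bits
  H(C) = 0.8410 bits

Ranking: B > A > C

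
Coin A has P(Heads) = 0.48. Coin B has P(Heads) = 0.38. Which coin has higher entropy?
A

For binary distributions, entropy is maximized at p=0.5 and decreases as p moves toward 0 or 1.

H(A) = H(0.48) = 0.9988 bits
H(B) = H(0.38) = 0.9580 bits

Distribution A (p=0.48) is closer to uniform (p=0.5), so it has higher entropy.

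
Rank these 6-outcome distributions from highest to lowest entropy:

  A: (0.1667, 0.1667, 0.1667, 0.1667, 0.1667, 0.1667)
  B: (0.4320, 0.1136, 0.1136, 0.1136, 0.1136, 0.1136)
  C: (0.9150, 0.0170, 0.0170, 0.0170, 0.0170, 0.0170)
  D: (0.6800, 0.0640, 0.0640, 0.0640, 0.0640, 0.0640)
A > B > D > C

Key insight: Entropy is maximized by uniform distributions and minimized by concentrated distributions.

Entropies:
  H(A) = 2.5850 bits
  H(B) = 2.3055 bits
  H(C) = 0.6169 bits
  H(D) = 1.6474 bits

Ranking: A > B > D > C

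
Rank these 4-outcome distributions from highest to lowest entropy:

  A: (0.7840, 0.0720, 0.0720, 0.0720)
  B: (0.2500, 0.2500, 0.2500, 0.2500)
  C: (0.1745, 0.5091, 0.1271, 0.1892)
B > C > A

Key insight: Entropy is maximized by uniform distributions and minimized by concentrated distributions.

- Uniform distributions have maximum entropy log₂(4) = 2.0000 bits
- The more "peaked" or concentrated a distribution, the lower its entropy

Entropies:
  H(A) = 1.0951 bits
  H(B) = 2.0000 bits
  H(C) = 1.7682 bits

Ranking: B > C > A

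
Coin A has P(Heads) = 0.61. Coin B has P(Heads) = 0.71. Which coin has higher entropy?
A

For binary distributions, entropy is maximized at p=0.5 and decreases as p moves toward 0 or 1.

H(A) = H(0.61) = 0.9648 bits
H(B) = H(0.71) = 0.8687 bits

Distribution A (p=0.61) is closer to uniform (p=0.5), so it has higher entropy.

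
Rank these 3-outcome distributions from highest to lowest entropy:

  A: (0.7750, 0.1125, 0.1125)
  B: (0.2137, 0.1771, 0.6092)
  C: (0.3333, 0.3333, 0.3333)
C > B > A

Key insight: Entropy is maximized by uniform distributions and minimized by concentrated distributions.

- Uniform distributions have maximum entropy log₂(3) = 1.5850 bits
- The more "peaked" or concentrated a distribution, the lower its entropy

Entropies:
  H(A) = 0.9942 bits
  H(B) = 1.3536 bits
  H(C) = 1.5850 bits

Ranking: C > B > A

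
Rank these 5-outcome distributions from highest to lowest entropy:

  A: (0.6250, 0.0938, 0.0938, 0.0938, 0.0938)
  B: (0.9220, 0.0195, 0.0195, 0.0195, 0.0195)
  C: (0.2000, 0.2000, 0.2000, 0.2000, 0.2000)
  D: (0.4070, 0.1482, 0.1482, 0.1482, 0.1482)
C > D > A > B

Key insight: Entropy is maximized by uniform distributions and minimized by concentrated distributions.

Entropies:
  H(A) = 1.7044 bits
  H(B) = 0.5511 bits
  H(C) = 2.3219 bits
  H(D) = 2.1609 bits

Ranking: C > D > A > B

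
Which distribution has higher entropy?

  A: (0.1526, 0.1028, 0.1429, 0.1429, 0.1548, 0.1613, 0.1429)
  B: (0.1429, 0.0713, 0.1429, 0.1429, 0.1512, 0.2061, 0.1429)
A

Both distributions are close to uniform, making this a harder comparison.

H(A) = 2.7955 bits
H(B) = 2.7576 bits

The distribution closer to uniform has higher entropy.
Answer: A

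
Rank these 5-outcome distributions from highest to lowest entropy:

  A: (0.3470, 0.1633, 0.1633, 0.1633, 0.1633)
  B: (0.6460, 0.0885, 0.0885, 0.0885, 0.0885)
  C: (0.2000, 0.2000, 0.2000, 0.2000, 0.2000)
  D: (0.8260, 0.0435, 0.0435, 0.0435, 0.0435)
C > A > B > D

Key insight: Entropy is maximized by uniform distributions and minimized by concentrated distributions.

Entropies:
  H(A) = 2.2374 bits
  H(B) = 1.6456 bits
  H(C) = 2.3219 bits
  H(D) = 1.0148 bits

Ranking: C > A > B > D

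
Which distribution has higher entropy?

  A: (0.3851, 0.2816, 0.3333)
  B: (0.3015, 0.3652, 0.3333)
B

Both distributions are close to uniform, making this a harder comparison.

H(A) = 1.5733 bits
H(B) = 1.5806 bits

The distribution closer to uniform has higher entropy.
Answer: B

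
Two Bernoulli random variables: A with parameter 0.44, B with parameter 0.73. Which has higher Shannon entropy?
A

For binary distributions, entropy is maximized at p=0.5 and decreases as p moves toward 0 or 1.

H(A) = H(0.44) = 0.9896 bits
H(B) = H(0.73) = 0.8415 bits

Distribution A (p=0.44) is closer to uniform (p=0.5), so it has higher entropy.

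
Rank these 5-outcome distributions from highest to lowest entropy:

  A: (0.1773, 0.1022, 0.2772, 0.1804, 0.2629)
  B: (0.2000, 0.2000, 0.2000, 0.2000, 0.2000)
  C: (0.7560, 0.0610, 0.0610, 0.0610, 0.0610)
B > A > C

Key insight: Entropy is maximized by uniform distributions and minimized by concentrated distributions.

- Uniform distributions have maximum entropy log₂(5) = 2.3219 bits
- The more "peaked" or concentrated a distribution, the lower its entropy

Entropies:
  H(A) = 2.2443 bits
  H(B) = 2.3219 bits
  H(C) = 1.2896 bits

Ranking: B > A > C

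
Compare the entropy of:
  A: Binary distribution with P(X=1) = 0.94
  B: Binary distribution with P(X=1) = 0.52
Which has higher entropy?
B

For binary distributions, entropy is maximized at p=0.5 and decreases as p moves toward 0 or 1.

H(A) = H(0.94) = 0.3274 bits
H(B) = H(0.52) = 0.9988 bits

Distribution B (p=0.52) is closer to uniform (p=0.5), so it has higher entropy.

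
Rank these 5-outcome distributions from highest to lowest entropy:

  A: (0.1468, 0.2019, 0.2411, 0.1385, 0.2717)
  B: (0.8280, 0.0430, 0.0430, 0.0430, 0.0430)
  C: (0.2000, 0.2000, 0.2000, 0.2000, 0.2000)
C > A > B

Key insight: Entropy is maximized by uniform distributions and minimized by concentrated distributions.

- Uniform distributions have maximum entropy log₂(5) = 2.3219 bits
- The more "peaked" or concentrated a distribution, the lower its entropy

Entropies:
  H(A) = 2.2730 bits
  H(B) = 1.0063 bits
  H(C) = 2.3219 bits

Ranking: C > A > B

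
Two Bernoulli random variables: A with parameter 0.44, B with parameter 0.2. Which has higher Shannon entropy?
A

For binary distributions, entropy is maximized at p=0.5 and decreases as p moves toward 0 or 1.

H(A) = H(0.44) = 0.9896 bits
H(B) = H(0.2) = 0.7219 bits

Distribution A (p=0.44) is closer to uniform (p=0.5), so it has higher entropy.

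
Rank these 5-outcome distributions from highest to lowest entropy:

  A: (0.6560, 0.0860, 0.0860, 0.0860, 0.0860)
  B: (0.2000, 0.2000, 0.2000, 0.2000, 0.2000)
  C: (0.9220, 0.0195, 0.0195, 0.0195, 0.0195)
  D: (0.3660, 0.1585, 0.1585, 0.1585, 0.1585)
B > D > A > C

Key insight: Entropy is maximized by uniform distributions and minimized by concentrated distributions.

Entropies:
  H(A) = 1.6166 bits
  H(B) = 2.3219 bits
  H(C) = 0.5511 bits
  H(D) = 2.2156 bits

Ranking: B > D > A > C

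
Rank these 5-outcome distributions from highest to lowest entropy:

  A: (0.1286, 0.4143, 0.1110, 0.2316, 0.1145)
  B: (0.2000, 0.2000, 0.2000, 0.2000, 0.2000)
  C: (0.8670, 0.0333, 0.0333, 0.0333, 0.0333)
B > A > C

Key insight: Entropy is maximized by uniform distributions and minimized by concentrated distributions.

- Uniform distributions have maximum entropy log₂(5) = 2.3219 bits
- The more "peaked" or concentrated a distribution, the lower its entropy

Entropies:
  H(A) = 2.1060 bits
  H(B) = 2.3219 bits
  H(C) = 0.8316 bits

Ranking: B > A > C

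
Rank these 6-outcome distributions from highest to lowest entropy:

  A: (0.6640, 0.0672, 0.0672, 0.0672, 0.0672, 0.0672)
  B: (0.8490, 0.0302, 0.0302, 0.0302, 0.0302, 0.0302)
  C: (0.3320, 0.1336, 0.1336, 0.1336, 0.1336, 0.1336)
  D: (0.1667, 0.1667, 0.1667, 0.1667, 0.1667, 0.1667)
D > C > A > B

Key insight: Entropy is maximized by uniform distributions and minimized by concentrated distributions.

Entropies:
  H(A) = 1.7011 bits
  H(B) = 0.9629 bits
  H(C) = 2.4680 bits
  H(D) = 2.5850 bits

Ranking: D > C > A > B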